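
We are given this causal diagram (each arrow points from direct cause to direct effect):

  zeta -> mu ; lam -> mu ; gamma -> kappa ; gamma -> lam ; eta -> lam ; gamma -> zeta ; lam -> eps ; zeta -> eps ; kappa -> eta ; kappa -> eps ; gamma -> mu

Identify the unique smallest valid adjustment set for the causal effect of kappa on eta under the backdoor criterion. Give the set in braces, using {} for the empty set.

Variables eligible for adjustment (non-descendants of kappa, excluding kappa and eta): {gamma, zeta}.
Backdoor paths from kappa to eta:
  P1: kappa <- gamma -> zeta -> eps <- lam <- eta
  P2: kappa <- gamma -> zeta -> mu <- lam <- eta
  P3: kappa <- gamma -> lam <- eta
  P4: kappa <- gamma -> mu <- zeta -> eps <- lam <- eta
  P5: kappa <- gamma -> mu <- lam <- eta
Each backdoor path contains an unconditioned collider, so every path is already blocked with the empty conditioning set:
  P1: blocked at collider eps (neither it nor any descendant is in the conditioning set).
  P2: blocked at collider mu (neither it nor any descendant is in the conditioning set).
  P3: blocked at collider lam (neither it nor any descendant is in the conditioning set).
  P4: blocked at collider mu (neither it nor any descendant is in the conditioning set).
  P5: blocked at collider mu (neither it nor any descendant is in the conditioning set).
The empty set is therefore the unique smallest valid set.

{}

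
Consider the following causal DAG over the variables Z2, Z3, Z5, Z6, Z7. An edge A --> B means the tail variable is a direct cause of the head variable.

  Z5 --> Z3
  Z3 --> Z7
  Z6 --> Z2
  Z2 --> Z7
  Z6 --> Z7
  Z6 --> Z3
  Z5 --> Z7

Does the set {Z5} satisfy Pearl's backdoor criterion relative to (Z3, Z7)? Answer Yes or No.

No

Backdoor paths from Z3 to Z7 (paths whose first edge points into Z3):
  P1: Z3 <- Z6 -> Z2 -> Z7
  P2: Z3 <- Z6 -> Z7
  P3: Z3 <- Z5 -> Z7
Condition 1 (no descendant of Z3 in the set): holds — descendants of Z3 are {Z7}; none are in {Z5}.
Condition 2 (every backdoor path blocked by {Z5}):
  P1: open — no interior node is in the conditioning set.
  P2: open — no interior node is in the conditioning set.
  P3: blocked at fork node Z5 ∈ conditioning set.
{Z5} does not satisfy the backdoor criterion.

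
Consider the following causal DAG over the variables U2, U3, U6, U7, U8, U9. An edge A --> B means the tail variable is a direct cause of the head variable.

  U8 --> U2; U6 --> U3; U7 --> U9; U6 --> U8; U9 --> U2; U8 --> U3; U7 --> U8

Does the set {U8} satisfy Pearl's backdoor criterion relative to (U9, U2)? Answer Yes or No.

Backdoor paths from U9 to U2 (paths whose first edge points into U9):
  P1: U9 <- U7 -> U8 -> U2
Condition 1 (no descendant of U9 in the set): holds — descendants of U9 are {U2}; none are in {U8}.
Condition 2 (every backdoor path blocked by {U8}):
  P1: blocked at chain node U8 ∈ conditioning set.
{U8} satisfies the backdoor criterion.

Yes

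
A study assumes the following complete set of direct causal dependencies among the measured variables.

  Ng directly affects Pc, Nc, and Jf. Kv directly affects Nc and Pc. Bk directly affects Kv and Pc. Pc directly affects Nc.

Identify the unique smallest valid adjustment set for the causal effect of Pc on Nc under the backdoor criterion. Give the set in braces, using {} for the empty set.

{Kv, Ng}

Variables eligible for adjustment (non-descendants of Pc, excluding Pc and Nc): {Bk, Jf, Kv, Ng}.
Backdoor paths from Pc to Nc:
  P1: Pc <- Bk -> Kv -> Nc
  P2: Pc <- Ng -> Nc
  P3: Pc <- Kv -> Nc
The empty set is not sufficient: P1 (Pc <- Bk -> Kv -> Nc) has no collider blocking it and no conditioned non-collider, so it is open.
Try {Kv, Ng}:
  P1: blocked at chain node Kv ∈ conditioning set.
  P2: blocked at fork node Ng ∈ conditioning set.
  P3: blocked at fork node Kv ∈ conditioning set.
{Kv, Ng} contains no descendant of Pc and blocks every backdoor path.
Every element of {Kv, Ng} is needed (dropping Kv leaves P1 open; dropping Ng leaves P2 open), so no proper subset is valid.
Among all size-2 subsets of the eligible variables, only {Kv, Ng} blocks every backdoor path, so it is the unique smallest valid adjustment set.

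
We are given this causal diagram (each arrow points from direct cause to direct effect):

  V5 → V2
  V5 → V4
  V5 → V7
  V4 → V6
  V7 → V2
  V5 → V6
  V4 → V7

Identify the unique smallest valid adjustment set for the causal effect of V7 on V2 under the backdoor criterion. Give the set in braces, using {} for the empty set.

Variables eligible for adjustment (non-descendants of V7, excluding V7 and V2): {V4, V5, V6}.
Backdoor paths from V7 to V2:
  P1: V7 <- V5 -> V2
  P2: V7 <- V4 <- V5 -> V2
  P3: V7 <- V4 -> V6 <- V5 -> V2
The empty set is not sufficient: P1 (V7 <- V5 -> V2) has no collider blocking it and no conditioned non-collider, so it is open.
Try {V5}:
  P1: blocked at fork node V5 ∈ conditioning set.
  P2: blocked at fork node V5 ∈ conditioning set.
  P3: blocked at collider V6 (neither it nor any descendant is in the conditioning set).
{V5} contains no descendant of V7 and blocks every backdoor path.
No other singleton works — e.g. {V4} leaves P1 open — so {V5} is the unique smallest valid adjustment set.

{V5}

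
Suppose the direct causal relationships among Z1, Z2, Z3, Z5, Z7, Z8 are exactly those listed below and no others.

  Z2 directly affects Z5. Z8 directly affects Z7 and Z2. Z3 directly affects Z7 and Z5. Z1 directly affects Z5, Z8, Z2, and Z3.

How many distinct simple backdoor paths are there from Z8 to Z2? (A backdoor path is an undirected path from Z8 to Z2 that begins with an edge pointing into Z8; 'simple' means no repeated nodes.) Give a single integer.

3

A backdoor path from Z8 to Z2 is any simple undirected path whose first edge points into Z8 (i.e. leaves Z8 via a parent).
Parents of Z8: {Z1}.
Enumerating:
  P1: Z8 <- Z1 -> Z3 -> Z5 <- Z2
  P2: Z8 <- Z1 -> Z2
  P3: Z8 <- Z1 -> Z5 <- Z2
That exhausts the simple backdoor paths. Count: 3.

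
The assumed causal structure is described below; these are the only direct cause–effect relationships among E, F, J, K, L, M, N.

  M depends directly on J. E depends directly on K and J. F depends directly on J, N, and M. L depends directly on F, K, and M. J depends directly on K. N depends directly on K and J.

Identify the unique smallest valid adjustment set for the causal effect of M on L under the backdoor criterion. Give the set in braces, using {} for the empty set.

{J}

Variables eligible for adjustment (non-descendants of M, excluding M and L): {E, J, K, N}.
Backdoor paths from M to L:
  P1: M <- J <- K -> N -> F -> L
  P2: M <- J <- K -> L
  P3: M <- J -> N <- K -> L
  P4: M <- J -> N -> F -> L
  P5: M <- J -> F <- N <- K -> L
  P6: M <- J -> F -> L
  P7: M <- J -> E <- K -> N -> F -> L
  P8: M <- J -> E <- K -> L
The empty set is not sufficient: P1 (M <- J <- K -> N -> F -> L) has no collider blocking it and no conditioned non-collider, so it is open.
Try {J}:
  P1: blocked at chain node J ∈ conditioning set.
  P2: blocked at chain node J ∈ conditioning set.
  P3: blocked at fork node J ∈ conditioning set.
  P4: blocked at fork node J ∈ conditioning set.
  P5: blocked at fork node J ∈ conditioning set.
  P6: blocked at fork node J ∈ conditioning set.
  P7: blocked at fork node J ∈ conditioning set.
  P8: blocked at fork node J ∈ conditioning set.
{J} contains no descendant of M and blocks every backdoor path.
No other singleton works — e.g. {K} leaves P4 open — so {J} is the unique smallest valid adjustment set.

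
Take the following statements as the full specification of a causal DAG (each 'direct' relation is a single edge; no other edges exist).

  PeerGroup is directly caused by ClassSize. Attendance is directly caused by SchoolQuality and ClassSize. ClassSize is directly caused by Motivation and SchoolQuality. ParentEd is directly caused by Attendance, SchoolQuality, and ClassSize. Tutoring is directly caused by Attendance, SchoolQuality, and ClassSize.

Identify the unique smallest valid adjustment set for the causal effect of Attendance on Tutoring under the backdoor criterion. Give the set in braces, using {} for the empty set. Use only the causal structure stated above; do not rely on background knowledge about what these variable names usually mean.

{ClassSize, SchoolQuality}

Variables eligible for adjustment (non-descendants of Attendance, excluding Attendance and Tutoring): {ClassSize, Motivation, PeerGroup, SchoolQuality}.
Backdoor paths from Attendance to Tutoring:
  P1: Attendance <- SchoolQuality -> ClassSize -> Tutoring
  P2: Attendance <- SchoolQuality -> ParentEd <- ClassSize -> Tutoring
  P3: Attendance <- SchoolQuality -> Tutoring
  P4: Attendance <- ClassSize <- SchoolQuality -> Tutoring
  P5: Attendance <- ClassSize -> ParentEd <- SchoolQuality -> Tutoring
  P6: Attendance <- ClassSize -> Tutoring
The empty set is not sufficient: P1 (Attendance <- SchoolQuality -> ClassSize -> Tutoring) has no collider blocking it and no conditioned non-collider, so it is open.
Try {ClassSize, SchoolQuality}:
  P1: blocked at fork node SchoolQuality ∈ conditioning set.
  P2: blocked at fork node SchoolQuality ∈ conditioning set.
  P3: blocked at fork node SchoolQuality ∈ conditioning set.
  P4: blocked at chain node ClassSize ∈ conditioning set.
  P5: blocked at fork node ClassSize ∈ conditioning set.
  P6: blocked at fork node ClassSize ∈ conditioning set.
{ClassSize, SchoolQuality} contains no descendant of Attendance and blocks every backdoor path.
Every element of {ClassSize, SchoolQuality} is needed (dropping ClassSize leaves P6 open; dropping SchoolQuality leaves P3 open), so no proper subset is valid.
Among all size-2 subsets of the eligible variables, only {ClassSize, SchoolQuality} blocks every backdoor path, so it is the unique smallest valid adjustment set.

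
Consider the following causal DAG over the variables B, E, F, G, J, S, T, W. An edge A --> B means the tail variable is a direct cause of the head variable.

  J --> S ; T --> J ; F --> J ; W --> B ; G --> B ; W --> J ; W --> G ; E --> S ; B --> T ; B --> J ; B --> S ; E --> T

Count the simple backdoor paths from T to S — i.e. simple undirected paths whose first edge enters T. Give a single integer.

A backdoor path from T to S is any simple undirected path whose first edge points into T (i.e. leaves T via a parent).
Parents of T: {B, E}.
Enumerating:
  P1: T <- E -> S
  P2: T <- B <- W -> J -> S
  P3: T <- B <- G <- W -> J -> S
  P4: T <- B -> J -> S
  P5: T <- B -> S
That exhausts the simple backdoor paths. Count: 5.

5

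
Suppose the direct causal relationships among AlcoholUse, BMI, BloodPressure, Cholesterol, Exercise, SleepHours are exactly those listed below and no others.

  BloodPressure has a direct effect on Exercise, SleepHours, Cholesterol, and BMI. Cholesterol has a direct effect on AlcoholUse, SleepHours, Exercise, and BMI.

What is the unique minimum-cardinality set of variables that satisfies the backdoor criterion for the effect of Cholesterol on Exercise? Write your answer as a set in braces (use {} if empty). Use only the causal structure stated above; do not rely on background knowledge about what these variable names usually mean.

Variables eligible for adjustment (non-descendants of Cholesterol, excluding Cholesterol and Exercise): {BloodPressure}.
Backdoor paths from Cholesterol to Exercise:
  P1: Cholesterol <- BloodPressure -> Exercise
The empty set is not sufficient: P1 (Cholesterol <- BloodPressure -> Exercise) has no collider blocking it and no conditioned non-collider, so it is open.
Try {BloodPressure}:
  P1: blocked at fork node BloodPressure ∈ conditioning set.
{BloodPressure} contains no descendant of Cholesterol and blocks every backdoor path.
{BloodPressure} is the unique smallest valid adjustment set.

{BloodPressure}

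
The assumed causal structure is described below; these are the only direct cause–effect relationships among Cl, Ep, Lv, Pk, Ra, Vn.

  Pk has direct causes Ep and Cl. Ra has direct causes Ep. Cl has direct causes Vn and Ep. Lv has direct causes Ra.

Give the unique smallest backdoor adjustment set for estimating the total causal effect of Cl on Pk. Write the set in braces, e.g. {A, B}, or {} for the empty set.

Variables eligible for adjustment (non-descendants of Cl, excluding Cl and Pk): {Ep, Lv, Ra, Vn}.
Backdoor paths from Cl to Pk:
  P1: Cl <- Ep -> Pk
The empty set is not sufficient: P1 (Cl <- Ep -> Pk) has no collider blocking it and no conditioned non-collider, so it is open.
Try {Ep}:
  P1: blocked at fork node Ep ∈ conditioning set.
{Ep} contains no descendant of Cl and blocks every backdoor path.
No other singleton works — e.g. {Ra} leaves P1 open — so {Ep} is the unique smallest valid adjustment set.

{Ep}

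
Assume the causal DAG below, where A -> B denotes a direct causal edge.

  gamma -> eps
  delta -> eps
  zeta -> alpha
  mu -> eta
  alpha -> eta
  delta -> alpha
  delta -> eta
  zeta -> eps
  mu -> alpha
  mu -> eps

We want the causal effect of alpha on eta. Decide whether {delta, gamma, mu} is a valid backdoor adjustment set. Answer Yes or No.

Backdoor paths from alpha to eta (paths whose first edge points into alpha):
  P1: alpha <- delta -> eps <- mu -> eta
  P2: alpha <- delta -> eta
  P3: alpha <- mu -> eps <- delta -> eta
  P4: alpha <- mu -> eta
  P5: alpha <- zeta -> eps <- delta -> eta
  P6: alpha <- zeta -> eps <- mu -> eta
Condition 1 (no descendant of alpha in the set): holds — descendants of alpha are {eta}; none are in {delta, gamma, mu}.
Condition 2 (every backdoor path blocked by {delta, gamma, mu}):
  P1: blocked at fork node delta ∈ conditioning set.
  P2: blocked at fork node delta ∈ conditioning set.
  P3: blocked at fork node mu ∈ conditioning set.
  P4: blocked at fork node mu ∈ conditioning set.
  P5: blocked at collider eps (neither it nor any descendant is in the conditioning set).
  P6: blocked at collider eps (neither it nor any descendant is in the conditioning set).
{delta, gamma, mu} satisfies the backdoor criterion.

Yes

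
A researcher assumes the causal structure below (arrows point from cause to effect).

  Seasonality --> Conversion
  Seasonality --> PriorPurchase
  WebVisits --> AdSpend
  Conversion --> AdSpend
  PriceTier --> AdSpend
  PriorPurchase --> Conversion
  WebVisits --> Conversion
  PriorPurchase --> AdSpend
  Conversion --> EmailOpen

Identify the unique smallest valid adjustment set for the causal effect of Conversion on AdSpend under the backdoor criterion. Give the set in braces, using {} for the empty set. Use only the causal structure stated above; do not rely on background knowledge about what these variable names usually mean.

Variables eligible for adjustment (non-descendants of Conversion, excluding Conversion and AdSpend): {PriceTier, PriorPurchase, Seasonality, WebVisits}.
Backdoor paths from Conversion to AdSpend:
  P1: Conversion <- Seasonality -> PriorPurchase -> AdSpend
  P2: Conversion <- WebVisits -> AdSpend
  P3: Conversion <- PriorPurchase -> AdSpend
The empty set is not sufficient: P1 (Conversion <- Seasonality -> PriorPurchase -> AdSpend) has no collider blocking it and no conditioned non-collider, so it is open.
Try {PriorPurchase, WebVisits}:
  P1: blocked at chain node PriorPurchase ∈ conditioning set.
  P2: blocked at fork node WebVisits ∈ conditioning set.
  P3: blocked at fork node PriorPurchase ∈ conditioning set.
{PriorPurchase, WebVisits} contains no descendant of Conversion and blocks every backdoor path.
Every element of {PriorPurchase, WebVisits} is needed (dropping PriorPurchase leaves P1 open; dropping WebVisits leaves P2 open), so no proper subset is valid.
Among all size-2 subsets of the eligible variables, only {PriorPurchase, WebVisits} blocks every backdoor path, so it is the unique smallest valid adjustment set.

{PriorPurchase, WebVisits}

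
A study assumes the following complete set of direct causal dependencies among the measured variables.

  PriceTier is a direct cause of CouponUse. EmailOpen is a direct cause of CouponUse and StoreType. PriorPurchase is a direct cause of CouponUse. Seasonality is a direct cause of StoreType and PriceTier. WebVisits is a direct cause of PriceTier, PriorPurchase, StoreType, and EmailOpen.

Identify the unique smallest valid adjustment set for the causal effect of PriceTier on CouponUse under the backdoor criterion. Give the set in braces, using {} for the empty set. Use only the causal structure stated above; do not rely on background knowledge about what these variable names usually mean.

Variables eligible for adjustment (non-descendants of PriceTier, excluding PriceTier and CouponUse): {EmailOpen, PriorPurchase, Seasonality, StoreType, WebVisits}.
Backdoor paths from PriceTier to CouponUse:
  P1: PriceTier <- WebVisits -> PriorPurchase -> CouponUse
  P2: PriceTier <- WebVisits -> EmailOpen -> CouponUse
  P3: PriceTier <- WebVisits -> StoreType <- EmailOpen -> CouponUse
  P4: PriceTier <- Seasonality -> StoreType <- WebVisits -> PriorPurchase -> CouponUse
  P5: PriceTier <- Seasonality -> StoreType <- WebVisits -> EmailOpen -> CouponUse
  P6: PriceTier <- Seasonality -> StoreType <- EmailOpen <- WebVisits -> PriorPurchase -> CouponUse
  P7: PriceTier <- Seasonality -> StoreType <- EmailOpen -> CouponUse
The empty set is not sufficient: P1 (PriceTier <- WebVisits -> PriorPurchase -> CouponUse) has no collider blocking it and no conditioned non-collider, so it is open.
Try {WebVisits}:
  P1: blocked at fork node WebVisits ∈ conditioning set.
  P2: blocked at fork node WebVisits ∈ conditioning set.
  P3: blocked at fork node WebVisits ∈ conditioning set.
  P4: blocked at collider StoreType (neither it nor any descendant is in the conditioning set).
  P5: blocked at collider StoreType (neither it nor any descendant is in the conditioning set).
  P6: blocked at collider StoreType (neither it nor any descendant is in the conditioning set).
  P7: blocked at collider StoreType (neither it nor any descendant is in the conditioning set).
{WebVisits} contains no descendant of PriceTier and blocks every backdoor path.
No other singleton works — e.g. {Seasonality} leaves P1 open — so {WebVisits} is the unique smallest valid adjustment set.

{WebVisits}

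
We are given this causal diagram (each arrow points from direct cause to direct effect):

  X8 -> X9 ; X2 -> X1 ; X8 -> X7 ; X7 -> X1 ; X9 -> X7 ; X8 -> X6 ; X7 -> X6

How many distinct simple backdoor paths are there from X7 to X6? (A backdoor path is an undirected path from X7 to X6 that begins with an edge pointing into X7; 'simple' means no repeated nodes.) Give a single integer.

A backdoor path from X7 to X6 is any simple undirected path whose first edge points into X7 (i.e. leaves X7 via a parent).
Parents of X7: {X8, X9}.
Enumerating:
  P1: X7 <- X8 -> X6
  P2: X7 <- X9 <- X8 -> X6
That exhausts the simple backdoor paths. Count: 2.

2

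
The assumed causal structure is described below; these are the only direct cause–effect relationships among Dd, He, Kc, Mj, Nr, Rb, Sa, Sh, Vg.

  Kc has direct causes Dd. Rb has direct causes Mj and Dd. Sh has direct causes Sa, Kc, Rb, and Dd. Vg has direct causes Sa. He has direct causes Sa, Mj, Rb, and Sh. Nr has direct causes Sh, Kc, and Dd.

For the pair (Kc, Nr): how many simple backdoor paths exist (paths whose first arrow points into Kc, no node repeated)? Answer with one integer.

7

A backdoor path from Kc to Nr is any simple undirected path whose first edge points into Kc (i.e. leaves Kc via a parent).
Parents of Kc: {Dd}.
Enumerating:
  P1: Kc <- Dd -> Rb <- Mj -> He <- Sa -> Sh -> Nr
  P2: Kc <- Dd -> Rb <- Mj -> He <- Sh -> Nr
  P3: Kc <- Dd -> Rb -> Sh -> Nr
  P4: Kc <- Dd -> Rb -> He <- Sa -> Sh -> Nr
  P5: Kc <- Dd -> Rb -> He <- Sh -> Nr
  P6: Kc <- Dd -> Sh -> Nr
  P7: Kc <- Dd -> Nr
That exhausts the simple backdoor paths. Count: 7.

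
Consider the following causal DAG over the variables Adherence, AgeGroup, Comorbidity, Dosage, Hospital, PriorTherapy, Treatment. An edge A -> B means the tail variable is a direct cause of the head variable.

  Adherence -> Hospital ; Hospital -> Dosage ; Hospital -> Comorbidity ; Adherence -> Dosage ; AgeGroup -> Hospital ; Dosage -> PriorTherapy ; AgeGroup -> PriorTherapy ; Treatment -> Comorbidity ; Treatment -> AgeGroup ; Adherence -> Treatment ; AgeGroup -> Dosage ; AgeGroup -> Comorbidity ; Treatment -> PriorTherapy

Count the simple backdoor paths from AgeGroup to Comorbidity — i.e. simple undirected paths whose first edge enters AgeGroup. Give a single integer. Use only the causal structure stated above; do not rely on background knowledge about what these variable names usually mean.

5

A backdoor path from AgeGroup to Comorbidity is any simple undirected path whose first edge points into AgeGroup (i.e. leaves AgeGroup via a parent).
Parents of AgeGroup: {Treatment}.
Enumerating:
  P1: AgeGroup <- Treatment <- Adherence -> Hospital -> Comorbidity
  P2: AgeGroup <- Treatment <- Adherence -> Dosage <- Hospital -> Comorbidity
  P3: AgeGroup <- Treatment -> Comorbidity
  P4: AgeGroup <- Treatment -> PriorTherapy <- Dosage <- Adherence -> Hospital -> Comorbidity
  P5: AgeGroup <- Treatment -> PriorTherapy <- Dosage <- Hospital -> Comorbidity
That exhausts the simple backdoor paths. Count: 5.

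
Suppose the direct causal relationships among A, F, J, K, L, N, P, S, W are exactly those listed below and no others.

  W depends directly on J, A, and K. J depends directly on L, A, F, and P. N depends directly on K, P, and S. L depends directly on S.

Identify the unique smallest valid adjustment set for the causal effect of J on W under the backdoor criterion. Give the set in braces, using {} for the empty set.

Variables eligible for adjustment (non-descendants of J, excluding J and W): {A, F, K, L, N, P, S}.
Backdoor paths from J to W:
  P1: J <- P -> N <- K -> W
  P2: J <- L <- S -> N <- K -> W
  P3: J <- A -> W
The empty set is not sufficient: P3 (J <- A -> W) has no collider blocking it and no conditioned non-collider, so it is open.
Try {A}:
  P1: blocked at collider N (neither it nor any descendant is in the conditioning set).
  P2: blocked at collider N (neither it nor any descendant is in the conditioning set).
  P3: blocked at fork node A ∈ conditioning set.
{A} contains no descendant of J and blocks every backdoor path.
No other singleton works — e.g. {P} leaves P3 open — so {A} is the unique smallest valid adjustment set.

{A}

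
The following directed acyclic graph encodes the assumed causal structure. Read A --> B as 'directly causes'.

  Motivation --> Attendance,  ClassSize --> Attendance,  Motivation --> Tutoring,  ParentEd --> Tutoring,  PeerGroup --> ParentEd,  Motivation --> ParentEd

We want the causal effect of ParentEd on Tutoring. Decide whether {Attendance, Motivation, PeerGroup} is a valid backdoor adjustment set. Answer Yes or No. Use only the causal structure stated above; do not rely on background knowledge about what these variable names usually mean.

Backdoor paths from ParentEd to Tutoring (paths whose first edge points into ParentEd):
  P1: ParentEd <- Motivation -> Tutoring
Condition 1 (no descendant of ParentEd in the set): holds — descendants of ParentEd are {Tutoring}; none are in {Attendance, Motivation, PeerGroup}.
Condition 2 (every backdoor path blocked by {Attendance, Motivation, PeerGroup}):
  P1: blocked at fork node Motivation ∈ conditioning set.
{Attendance, Motivation, PeerGroup} satisfies the backdoor criterion.

Yes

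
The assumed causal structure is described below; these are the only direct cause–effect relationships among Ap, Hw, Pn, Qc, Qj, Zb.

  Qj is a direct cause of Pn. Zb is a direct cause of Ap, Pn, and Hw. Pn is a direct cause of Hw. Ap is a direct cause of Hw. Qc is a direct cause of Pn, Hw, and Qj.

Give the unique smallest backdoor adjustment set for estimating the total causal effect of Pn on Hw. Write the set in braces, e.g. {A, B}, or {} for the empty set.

{Qc, Zb}

Variables eligible for adjustment (non-descendants of Pn, excluding Pn and Hw): {Ap, Qc, Qj, Zb}.
Backdoor paths from Pn to Hw:
  P1: Pn <- Qc -> Hw
  P2: Pn <- Qj <- Qc -> Hw
  P3: Pn <- Zb -> Ap -> Hw
  P4: Pn <- Zb -> Hw
The empty set is not sufficient: P1 (Pn <- Qc -> Hw) has no collider blocking it and no conditioned non-collider, so it is open.
Try {Qc, Zb}:
  P1: blocked at fork node Qc ∈ conditioning set.
  P2: blocked at fork node Qc ∈ conditioning set.
  P3: blocked at fork node Zb ∈ conditioning set.
  P4: blocked at fork node Zb ∈ conditioning set.
{Qc, Zb} contains no descendant of Pn and blocks every backdoor path.
Every element of {Qc, Zb} is needed (dropping Qc leaves P1 open; dropping Zb leaves P3 open), so no proper subset is valid.
Among all size-2 subsets of the eligible variables, only {Qc, Zb} blocks every backdoor path, so it is the unique smallest valid adjustment set.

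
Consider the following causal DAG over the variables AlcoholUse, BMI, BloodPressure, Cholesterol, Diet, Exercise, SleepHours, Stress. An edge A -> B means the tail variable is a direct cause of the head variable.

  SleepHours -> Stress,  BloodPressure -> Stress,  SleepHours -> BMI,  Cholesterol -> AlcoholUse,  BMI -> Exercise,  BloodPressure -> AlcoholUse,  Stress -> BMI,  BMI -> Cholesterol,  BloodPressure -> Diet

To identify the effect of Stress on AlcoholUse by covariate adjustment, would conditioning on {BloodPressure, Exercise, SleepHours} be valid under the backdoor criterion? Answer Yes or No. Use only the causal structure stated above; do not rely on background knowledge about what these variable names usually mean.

Backdoor paths from Stress to AlcoholUse (paths whose first edge points into Stress):
  P1: Stress <- SleepHours -> BMI -> Cholesterol -> AlcoholUse
  P2: Stress <- BloodPressure -> AlcoholUse
Condition 1 (no descendant of Stress in the set): FAILS — Exercise is a descendant of Stress.
Condition 2 (every backdoor path blocked by {BloodPressure, Exercise, SleepHours}):
  P1: blocked at fork node SleepHours ∈ conditioning set.
  P2: blocked at fork node BloodPressure ∈ conditioning set.
{BloodPressure, Exercise, SleepHours} does not satisfy the backdoor criterion.

No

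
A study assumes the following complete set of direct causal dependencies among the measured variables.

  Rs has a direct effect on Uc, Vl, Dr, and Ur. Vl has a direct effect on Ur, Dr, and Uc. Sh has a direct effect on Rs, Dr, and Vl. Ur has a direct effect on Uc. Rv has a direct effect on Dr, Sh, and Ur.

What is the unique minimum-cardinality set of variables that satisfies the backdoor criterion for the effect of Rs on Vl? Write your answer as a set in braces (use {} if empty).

Variables eligible for adjustment (non-descendants of Rs, excluding Rs and Vl): {Rv, Sh}.
Backdoor paths from Rs to Vl:
  P1: Rs <- Sh <- Rv -> Dr <- Vl
  P2: Rs <- Sh <- Rv -> Ur <- Vl
  P3: Rs <- Sh <- Rv -> Ur -> Uc <- Vl
  P4: Rs <- Sh -> Vl
  P5: Rs <- Sh -> Dr <- Rv -> Ur <- Vl
  P6: Rs <- Sh -> Dr <- Rv -> Ur -> Uc <- Vl
  P7: Rs <- Sh -> Dr <- Vl
The empty set is not sufficient: P4 (Rs <- Sh -> Vl) has no collider blocking it and no conditioned non-collider, so it is open.
Try {Sh}:
  P1: blocked at chain node Sh ∈ conditioning set.
  P2: blocked at chain node Sh ∈ conditioning set.
  P3: blocked at chain node Sh ∈ conditioning set.
  P4: blocked at fork node Sh ∈ conditioning set.
  P5: blocked at fork node Sh ∈ conditioning set.
  P6: blocked at fork node Sh ∈ conditioning set.
  P7: blocked at fork node Sh ∈ conditioning set.
{Sh} contains no descendant of Rs and blocks every backdoor path.
No other singleton works — e.g. {Rv} leaves P4 open — so {Sh} is the unique smallest valid adjustment set.

{Sh}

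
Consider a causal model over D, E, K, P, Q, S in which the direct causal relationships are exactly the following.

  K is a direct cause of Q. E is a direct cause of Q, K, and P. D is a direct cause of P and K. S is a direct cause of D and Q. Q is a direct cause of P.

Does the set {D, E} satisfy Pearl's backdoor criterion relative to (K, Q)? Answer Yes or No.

Backdoor paths from K to Q (paths whose first edge points into K):
  P1: K <- D <- S -> Q
  P2: K <- D -> P <- E -> Q
  P3: K <- D -> P <- Q
  P4: K <- E -> Q
  P5: K <- E -> P <- D <- S -> Q
  P6: K <- E -> P <- Q
Condition 1 (no descendant of K in the set): holds — descendants of K are {P, Q}; none are in {D, E}.
Condition 2 (every backdoor path blocked by {D, E}):
  P1: blocked at chain node D ∈ conditioning set.
  P2: blocked at fork node D ∈ conditioning set.
  P3: blocked at fork node D ∈ conditioning set.
  P4: blocked at fork node E ∈ conditioning set.
  P5: blocked at fork node E ∈ conditioning set.
  P6: blocked at fork node E ∈ conditioning set.
{D, E} satisfies the backdoor criterion.

Yes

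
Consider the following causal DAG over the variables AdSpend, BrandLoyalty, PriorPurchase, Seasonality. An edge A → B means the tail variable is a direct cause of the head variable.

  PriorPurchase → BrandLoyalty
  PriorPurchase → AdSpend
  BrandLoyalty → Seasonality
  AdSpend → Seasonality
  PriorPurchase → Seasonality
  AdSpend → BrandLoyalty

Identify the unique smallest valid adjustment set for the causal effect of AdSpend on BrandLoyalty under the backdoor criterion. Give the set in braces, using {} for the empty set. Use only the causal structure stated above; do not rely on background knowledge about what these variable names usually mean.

Variables eligible for adjustment (non-descendants of AdSpend, excluding AdSpend and BrandLoyalty): {PriorPurchase}.
Backdoor paths from AdSpend to BrandLoyalty:
  P1: AdSpend <- PriorPurchase -> BrandLoyalty
  P2: AdSpend <- PriorPurchase -> Seasonality <- BrandLoyalty
The empty set is not sufficient: P1 (AdSpend <- PriorPurchase -> BrandLoyalty) has no collider blocking it and no conditioned non-collider, so it is open.
Try {PriorPurchase}:
  P1: blocked at fork node PriorPurchase ∈ conditioning set.
  P2: blocked at fork node PriorPurchase ∈ conditioning set.
{PriorPurchase} contains no descendant of AdSpend and blocks every backdoor path.
{PriorPurchase} is the unique smallest valid adjustment set.

{PriorPurchase}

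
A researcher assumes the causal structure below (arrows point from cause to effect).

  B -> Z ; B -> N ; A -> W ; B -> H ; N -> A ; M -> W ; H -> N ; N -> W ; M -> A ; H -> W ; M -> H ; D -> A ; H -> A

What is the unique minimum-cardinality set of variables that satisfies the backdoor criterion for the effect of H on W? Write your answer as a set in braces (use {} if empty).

{B, M}

Variables eligible for adjustment (non-descendants of H, excluding H and W): {B, D, M, Z}.
Backdoor paths from H to W:
  P1: H <- M -> A <- N -> W
  P2: H <- M -> A -> W
  P3: H <- M -> W
  P4: H <- B -> N -> A <- M -> W
  P5: H <- B -> N -> A -> W
  P6: H <- B -> N -> W
The empty set is not sufficient: P2 (H <- M -> A -> W) has no collider blocking it and no conditioned non-collider, so it is open.
Try {B, M}:
  P1: blocked at fork node M ∈ conditioning set.
  P2: blocked at fork node M ∈ conditioning set.
  P3: blocked at fork node M ∈ conditioning set.
  P4: blocked at fork node B ∈ conditioning set.
  P5: blocked at fork node B ∈ conditioning set.
  P6: blocked at fork node B ∈ conditioning set.
{B, M} contains no descendant of H and blocks every backdoor path.
Every element of {B, M} is needed (dropping B leaves P5 open; dropping M leaves P2 open), so no proper subset is valid.
Among all size-2 subsets of the eligible variables, only {B, M} blocks every backdoor path, so it is the unique smallest valid adjustment set.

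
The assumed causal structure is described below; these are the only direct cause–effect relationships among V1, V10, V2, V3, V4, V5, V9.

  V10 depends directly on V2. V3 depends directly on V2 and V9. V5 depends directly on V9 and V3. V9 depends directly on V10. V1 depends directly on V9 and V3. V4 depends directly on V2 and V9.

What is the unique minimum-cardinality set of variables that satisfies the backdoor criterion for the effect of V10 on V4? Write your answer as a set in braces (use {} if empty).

Variables eligible for adjustment (non-descendants of V10, excluding V10 and V4): {V2}.
Backdoor paths from V10 to V4:
  P1: V10 <- V2 -> V3 <- V9 -> V4
  P2: V10 <- V2 -> V3 -> V5 <- V9 -> V4
  P3: V10 <- V2 -> V3 -> V1 <- V9 -> V4
  P4: V10 <- V2 -> V4
The empty set is not sufficient: P4 (V10 <- V2 -> V4) has no collider blocking it and no conditioned non-collider, so it is open.
Try {V2}:
  P1: blocked at fork node V2 ∈ conditioning set.
  P2: blocked at fork node V2 ∈ conditioning set.
  P3: blocked at fork node V2 ∈ conditioning set.
  P4: blocked at fork node V2 ∈ conditioning set.
{V2} contains no descendant of V10 and blocks every backdoor path.
{V2} is the unique smallest valid adjustment set.

{V2}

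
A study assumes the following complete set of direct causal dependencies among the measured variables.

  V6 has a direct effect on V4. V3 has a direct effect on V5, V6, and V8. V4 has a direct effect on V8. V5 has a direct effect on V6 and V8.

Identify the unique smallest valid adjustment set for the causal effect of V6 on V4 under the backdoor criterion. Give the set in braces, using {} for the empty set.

{}

Variables eligible for adjustment (non-descendants of V6, excluding V6 and V4): {V3, V5}.
Backdoor paths from V6 to V4:
  P1: V6 <- V3 -> V5 -> V8 <- V4
  P2: V6 <- V3 -> V8 <- V4
  P3: V6 <- V5 <- V3 -> V8 <- V4
  P4: V6 <- V5 -> V8 <- V4
Each backdoor path contains an unconditioned collider, so every path is already blocked with the empty conditioning set:
  P1: blocked at collider V8 (neither it nor any descendant is in the conditioning set).
  P2: blocked at collider V8 (neither it nor any descendant is in the conditioning set).
  P3: blocked at collider V8 (neither it nor any descendant is in the conditioning set).
  P4: blocked at collider V8 (neither it nor any descendant is in the conditioning set).
The empty set is therefore the unique smallest valid set.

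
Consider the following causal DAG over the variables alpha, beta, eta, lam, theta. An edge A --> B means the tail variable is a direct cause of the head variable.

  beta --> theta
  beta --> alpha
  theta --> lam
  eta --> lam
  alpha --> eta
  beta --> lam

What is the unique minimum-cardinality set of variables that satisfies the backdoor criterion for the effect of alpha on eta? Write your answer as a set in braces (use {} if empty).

Variables eligible for adjustment (non-descendants of alpha, excluding alpha and eta): {beta, theta}.
Backdoor paths from alpha to eta:
  P1: alpha <- beta -> theta -> lam <- eta
  P2: alpha <- beta -> lam <- eta
Each backdoor path contains an unconditioned collider, so every path is already blocked with the empty conditioning set:
  P1: blocked at collider lam (neither it nor any descendant is in the conditioning set).
  P2: blocked at collider lam (neither it nor any descendant is in the conditioning set).
The empty set is therefore the unique smallest valid set.

{}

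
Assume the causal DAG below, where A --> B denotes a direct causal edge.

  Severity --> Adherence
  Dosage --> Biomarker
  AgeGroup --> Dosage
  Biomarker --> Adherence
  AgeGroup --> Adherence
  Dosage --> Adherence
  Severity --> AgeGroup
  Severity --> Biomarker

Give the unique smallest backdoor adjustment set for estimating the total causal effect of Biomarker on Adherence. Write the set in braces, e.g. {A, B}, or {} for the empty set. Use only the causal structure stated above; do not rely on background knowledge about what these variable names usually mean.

{Dosage, Severity}

Variables eligible for adjustment (non-descendants of Biomarker, excluding Biomarker and Adherence): {AgeGroup, Dosage, Severity}.
Backdoor paths from Biomarker to Adherence:
  P1: Biomarker <- Severity -> AgeGroup -> Dosage -> Adherence
  P2: Biomarker <- Severity -> AgeGroup -> Adherence
  P3: Biomarker <- Severity -> Adherence
  P4: Biomarker <- Dosage <- AgeGroup <- Severity -> Adherence
  P5: Biomarker <- Dosage <- AgeGroup -> Adherence
  P6: Biomarker <- Dosage -> Adherence
The empty set is not sufficient: P1 (Biomarker <- Severity -> AgeGroup -> Dosage -> Adherence) has no collider blocking it and no conditioned non-collider, so it is open.
Try {Dosage, Severity}:
  P1: blocked at fork node Severity ∈ conditioning set.
  P2: blocked at fork node Severity ∈ conditioning set.
  P3: blocked at fork node Severity ∈ conditioning set.
  P4: blocked at chain node Dosage ∈ conditioning set.
  P5: blocked at chain node Dosage ∈ conditioning set.
  P6: blocked at fork node Dosage ∈ conditioning set.
{Dosage, Severity} contains no descendant of Biomarker and blocks every backdoor path.
Every element of {Dosage, Severity} is needed (dropping Dosage leaves P5 open; dropping Severity leaves P2 open), so no proper subset is valid.
Among all size-2 subsets of the eligible variables, only {Dosage, Severity} blocks every backdoor path, so it is the unique smallest valid adjustment set.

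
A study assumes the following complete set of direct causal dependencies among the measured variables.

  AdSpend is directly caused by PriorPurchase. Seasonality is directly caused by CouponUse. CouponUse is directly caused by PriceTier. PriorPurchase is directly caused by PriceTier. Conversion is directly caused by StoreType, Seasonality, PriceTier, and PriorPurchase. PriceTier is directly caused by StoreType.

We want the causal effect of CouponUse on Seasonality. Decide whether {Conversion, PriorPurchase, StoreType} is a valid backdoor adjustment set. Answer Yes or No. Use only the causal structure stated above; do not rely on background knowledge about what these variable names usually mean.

No

Backdoor paths from CouponUse to Seasonality (paths whose first edge points into CouponUse):
  P1: CouponUse <- PriceTier <- StoreType -> Conversion <- Seasonality
  P2: CouponUse <- PriceTier -> PriorPurchase -> Conversion <- Seasonality
  P3: CouponUse <- PriceTier -> Conversion <- Seasonality
Condition 1 (no descendant of CouponUse in the set): FAILS — Conversion is a descendant of CouponUse.
Condition 2 (every backdoor path blocked by {Conversion, PriorPurchase, StoreType}):
  P1: blocked at fork node StoreType ∈ conditioning set.
  P2: blocked at chain node PriorPurchase ∈ conditioning set.
  P3: open — collider(s) Conversion are conditioned on (or have a conditioned descendant) and no non-collider on the path is in the set.
{Conversion, PriorPurchase, StoreType} does not satisfy the backdoor criterion.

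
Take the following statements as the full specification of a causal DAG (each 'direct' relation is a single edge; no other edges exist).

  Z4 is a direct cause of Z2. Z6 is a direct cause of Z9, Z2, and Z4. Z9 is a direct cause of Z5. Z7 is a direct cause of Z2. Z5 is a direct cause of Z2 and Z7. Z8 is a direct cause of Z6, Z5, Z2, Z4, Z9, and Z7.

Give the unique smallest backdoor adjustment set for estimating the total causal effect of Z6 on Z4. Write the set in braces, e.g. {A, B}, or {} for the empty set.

Variables eligible for adjustment (non-descendants of Z6, excluding Z6 and Z4): {Z8}.
Backdoor paths from Z6 to Z4:
  P1: Z6 <- Z8 -> Z4
  P2: Z6 <- Z8 -> Z9 -> Z5 -> Z7 -> Z2 <- Z4
  P3: Z6 <- Z8 -> Z9 -> Z5 -> Z2 <- Z4
  P4: Z6 <- Z8 -> Z5 -> Z7 -> Z2 <- Z4
  P5: Z6 <- Z8 -> Z5 -> Z2 <- Z4
  P6: Z6 <- Z8 -> Z7 <- Z5 -> Z2 <- Z4
  P7: Z6 <- Z8 -> Z7 -> Z2 <- Z4
  P8: Z6 <- Z8 -> Z2 <- Z4
The empty set is not sufficient: P1 (Z6 <- Z8 -> Z4) has no collider blocking it and no conditioned non-collider, so it is open.
Try {Z8}:
  P1: blocked at fork node Z8 ∈ conditioning set.
  P2: blocked at fork node Z8 ∈ conditioning set.
  P3: blocked at fork node Z8 ∈ conditioning set.
  P4: blocked at fork node Z8 ∈ conditioning set.
  P5: blocked at fork node Z8 ∈ conditioning set.
  P6: blocked at fork node Z8 ∈ conditioning set.
  P7: blocked at fork node Z8 ∈ conditioning set.
  P8: blocked at fork node Z8 ∈ conditioning set.
{Z8} contains no descendant of Z6 and blocks every backdoor path.
{Z8} is the unique smallest valid adjustment set.

{Z8}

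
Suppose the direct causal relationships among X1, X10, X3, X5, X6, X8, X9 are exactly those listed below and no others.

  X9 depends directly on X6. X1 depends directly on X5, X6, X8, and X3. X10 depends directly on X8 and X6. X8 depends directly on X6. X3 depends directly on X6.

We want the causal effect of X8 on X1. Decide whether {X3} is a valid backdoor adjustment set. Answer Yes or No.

No

Backdoor paths from X8 to X1 (paths whose first edge points into X8):
  P1: X8 <- X6 -> X3 -> X1
  P2: X8 <- X6 -> X1
Condition 1 (no descendant of X8 in the set): holds — descendants of X8 are {X1, X10}; none are in {X3}.
Condition 2 (every backdoor path blocked by {X3}):
  P1: blocked at chain node X3 ∈ conditioning set.
  P2: open — no interior node is in the conditioning set.
{X3} does not satisfy the backdoor criterion.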